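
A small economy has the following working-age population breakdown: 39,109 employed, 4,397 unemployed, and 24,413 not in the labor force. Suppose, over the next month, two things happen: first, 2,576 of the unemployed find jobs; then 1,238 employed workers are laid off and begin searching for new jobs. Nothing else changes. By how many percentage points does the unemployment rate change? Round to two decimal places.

The unemployment rate changes by −3.08 percentage points.

Initially, labor force = 39,109 + 4,397 = 43,506, so u = 4,397/43,506 = 10.11%.
After the first change, unemployed falls and employed rises by 2,576; labor force unchanged → E = 41,685, U = 1,821, labor force = 43,506.
After the second change, employed falls and unemployed rises by 1,238; labor force unchanged → E = 40,447, U = 3,059, labor force = 43,506.
New unemployment rate = 3,059 / 43,506 = 7.03%.
Change = 7.03% − 10.11% = −3.08 percentage points.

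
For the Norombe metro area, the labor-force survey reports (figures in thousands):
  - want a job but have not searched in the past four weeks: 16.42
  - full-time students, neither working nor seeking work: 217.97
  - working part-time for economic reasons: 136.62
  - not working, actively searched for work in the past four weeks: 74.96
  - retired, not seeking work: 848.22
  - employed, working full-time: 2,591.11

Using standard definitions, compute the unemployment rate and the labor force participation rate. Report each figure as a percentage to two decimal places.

Unemployment rate ≈ 2.67%; labor force participation rate ≈ 72.14%.

Employed = 136.62 + 2,591.11 = 2,727.73 thousand (anyone who worked, including part-time for economic reasons, counts as employed).
Unemployed = 74.96 thousand.
Labor force = 2,727.73 + 74.96 = 2,802.69 thousand.
Not in labor force = 16.42 + 217.97 + 848.22 = 1,082.61 thousand (those not working and not actively searching are outside the labor force — including those who want a job but have given up searching).
Civilian working-age population = 2,802.69 + 1,082.61 = 3,885.30 thousand.
Unemployment rate = 74.96 / 2,802.69 = 2.67%.
Labor force participation rate = 2,802.69 / 3,885.30 = 72.14%.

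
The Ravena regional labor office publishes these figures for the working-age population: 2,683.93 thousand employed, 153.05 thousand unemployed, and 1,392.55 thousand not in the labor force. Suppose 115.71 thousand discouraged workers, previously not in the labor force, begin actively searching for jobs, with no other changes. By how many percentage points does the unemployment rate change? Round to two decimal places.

Initially, labor force = 2,683.93 + 153.05 = 2,836.98 thousand, so u = 153.05/2,836.98 = 5.39%.
After the change, unemployed and labor force both rise by 115.71 → E = 2,683.93, U = 268.76, labor force = 2,952.69 thousand.
New unemployment rate = 268.76 / 2,952.69 = 9.10%.
Change = 9.10% − 5.39% = +3.71 percentage points.

The unemployment rate changes by +3.71 percentage points.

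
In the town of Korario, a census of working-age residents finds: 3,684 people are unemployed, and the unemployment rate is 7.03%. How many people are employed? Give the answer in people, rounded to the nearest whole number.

Labor force = U / u = 3,684 / 0.0703 ≈ 52,404.
Employed = labor force − unemployed = 52,404 − 3,684 = 48,720.

About 48,720 are employed.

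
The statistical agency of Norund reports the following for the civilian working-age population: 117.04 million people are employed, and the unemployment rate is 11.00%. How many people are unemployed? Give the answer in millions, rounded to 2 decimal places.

Let U be the number unemployed. The labor force is E + U, and U/(E+U) = 0.1100.
So U = 0.1100 × 117.04 / (1 − 0.1100) = 12.8744 / 0.8900 ≈ 14.47 million.

About 14.47 million are unemployed.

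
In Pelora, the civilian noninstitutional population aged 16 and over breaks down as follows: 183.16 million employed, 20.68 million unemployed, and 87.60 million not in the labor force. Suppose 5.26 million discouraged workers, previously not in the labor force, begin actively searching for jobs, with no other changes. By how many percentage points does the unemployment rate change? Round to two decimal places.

Initially, labor force = 183.16 + 20.68 = 203.84 million, so u = 20.68/203.84 = 10.15%.
After the change, unemployed and labor force both rise by 5.26 → E = 183.16, U = 25.94, labor force = 209.10 million.
New unemployment rate = 25.94 / 209.10 = 12.41%.
Change = 12.41% − 10.15% = +2.26 percentage points.

The unemployment rate changes by +2.26 percentage points.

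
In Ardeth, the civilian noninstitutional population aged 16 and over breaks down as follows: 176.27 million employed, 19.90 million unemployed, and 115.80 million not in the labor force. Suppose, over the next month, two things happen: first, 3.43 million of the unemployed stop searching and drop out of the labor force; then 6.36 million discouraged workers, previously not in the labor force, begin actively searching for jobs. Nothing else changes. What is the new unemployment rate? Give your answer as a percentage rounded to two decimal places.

New unemployment rate ≈ 11.47%.

Initially, labor force = 176.27 + 19.90 = 196.17 million, so u = 19.90/196.17 = 10.14%.
After the first change, unemployed and labor force both fall by 3.43 → E = 176.27, U = 16.47, labor force = 192.74 million.
After the second change, unemployed and labor force both rise by 6.36 → E = 176.27, U = 22.83, labor force = 199.10 million.
New unemployment rate = 22.83 / 199.10 = 11.47%.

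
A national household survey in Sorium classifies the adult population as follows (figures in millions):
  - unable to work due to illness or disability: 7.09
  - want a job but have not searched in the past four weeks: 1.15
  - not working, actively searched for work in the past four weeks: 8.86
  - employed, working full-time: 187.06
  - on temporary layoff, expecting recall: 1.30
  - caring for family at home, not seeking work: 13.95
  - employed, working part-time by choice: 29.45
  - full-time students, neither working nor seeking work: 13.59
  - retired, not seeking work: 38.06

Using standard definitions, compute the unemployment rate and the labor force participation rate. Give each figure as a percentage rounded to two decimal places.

Employed = 187.06 + 29.45 = 216.51 million.
Unemployed = 8.86 + 1.30 = 10.16 million (jobless and actively searching, or on temporary layoff).
Labor force = 216.51 + 10.16 = 226.67 million.
Not in labor force = 7.09 + 1.15 + 13.95 + 13.59 + 38.06 = 73.84 million (those not working and not actively searching are outside the labor force — including those who want a job but have given up searching).
Civilian working-age population = 226.67 + 73.84 = 300.51 million.
Unemployment rate = 10.16 / 226.67 = 4.48%.
Labor force participation rate = 226.67 / 300.51 = 75.43%.

Unemployment rate ≈ 4.48%; labor force participation rate ≈ 75.43%.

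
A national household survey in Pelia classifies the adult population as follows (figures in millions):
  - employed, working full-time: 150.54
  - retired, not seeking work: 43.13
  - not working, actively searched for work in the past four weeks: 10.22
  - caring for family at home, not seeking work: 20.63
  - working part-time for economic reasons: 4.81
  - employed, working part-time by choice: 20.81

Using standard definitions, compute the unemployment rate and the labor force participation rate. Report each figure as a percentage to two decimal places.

Employed = 150.54 + 4.81 + 20.81 = 176.16 million (anyone who worked, including part-time for economic reasons, counts as employed).
Unemployed = 10.22 million.
Labor force = 176.16 + 10.22 = 186.38 million.
Not in labor force = 43.13 + 20.63 = 63.76 million (those not working and not actively searching are outside the labor force).
Civilian working-age population = 186.38 + 63.76 = 250.14 million.
Unemployment rate = 10.22 / 186.38 = 5.48%.
Labor force participation rate = 186.38 / 250.14 = 74.51%.

Unemployment rate ≈ 5.48%; labor force participation rate ≈ 74.51%.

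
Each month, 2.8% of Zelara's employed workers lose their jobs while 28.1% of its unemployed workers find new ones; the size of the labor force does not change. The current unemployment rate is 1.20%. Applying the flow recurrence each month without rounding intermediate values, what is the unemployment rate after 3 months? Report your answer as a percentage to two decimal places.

Unemployment rate after three months ≈ 6.47%.

With a fixed labor force, u_{t+1} = u_t + s·(1−u_t) − f·u_t = u_t·(1−s−f) + s.
Here 1−s−f = 0.691 and s = 0.028.
u_1 = 0.012000 × 0.691 + 0.028 = 0.036292.
u_2 = 0.036292 × 0.691 + 0.028 = 0.053078.
u_3 = 0.053078 × 0.691 + 0.028 = 0.064677.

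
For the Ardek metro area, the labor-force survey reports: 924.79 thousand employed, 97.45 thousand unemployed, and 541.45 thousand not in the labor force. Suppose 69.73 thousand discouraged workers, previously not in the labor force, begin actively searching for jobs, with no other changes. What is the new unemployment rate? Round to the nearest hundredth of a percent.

Initially, labor force = 924.79 + 97.45 = 1,022.24 thousand, so u = 97.45/1,022.24 = 9.53%.
After the change, unemployed and labor force both rise by 69.73 → E = 924.79, U = 167.18, labor force = 1,091.97 thousand.
New unemployment rate = 167.18 / 1,091.97 = 15.31%.

New unemployment rate ≈ 15.31%.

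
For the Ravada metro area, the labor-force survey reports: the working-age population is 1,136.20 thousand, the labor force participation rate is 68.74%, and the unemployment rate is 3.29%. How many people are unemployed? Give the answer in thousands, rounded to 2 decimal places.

Labor force = 0.6874 × 1,136.20 = 781.02 thousand.
Unemployed = 0.0329 × 781.02 ≈ 25.70 thousand.

About 25.70 thousand are unemployed.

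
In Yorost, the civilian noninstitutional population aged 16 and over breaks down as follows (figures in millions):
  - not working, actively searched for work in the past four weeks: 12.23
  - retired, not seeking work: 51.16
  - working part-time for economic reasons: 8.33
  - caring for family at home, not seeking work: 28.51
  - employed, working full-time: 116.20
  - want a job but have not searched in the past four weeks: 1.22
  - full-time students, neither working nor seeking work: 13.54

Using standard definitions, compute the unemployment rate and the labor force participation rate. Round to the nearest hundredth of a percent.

Employed = 8.33 + 116.20 = 124.53 million (anyone who worked, including part-time for economic reasons, counts as employed).
Unemployed = 12.23 million.
Labor force = 124.53 + 12.23 = 136.76 million.
Not in labor force = 51.16 + 28.51 + 1.22 + 13.54 = 94.43 million (those not working and not actively searching are outside the labor force — including those who want a job but have given up searching).
Civilian working-age population = 136.76 + 94.43 = 231.19 million.
Unemployment rate = 12.23 / 136.76 = 8.94%.
Labor force participation rate = 136.76 / 231.19 = 59.15%.

Unemployment rate ≈ 8.94%; labor force participation rate ≈ 59.15%.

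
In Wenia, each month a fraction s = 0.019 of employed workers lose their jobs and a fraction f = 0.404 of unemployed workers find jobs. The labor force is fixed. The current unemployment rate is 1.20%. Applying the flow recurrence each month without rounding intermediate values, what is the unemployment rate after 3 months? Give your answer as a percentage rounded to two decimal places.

With a fixed labor force, u_{t+1} = u_t + s·(1−u_t) − f·u_t = u_t·(1−s−f) + s.
Here 1−s−f = 0.577 and s = 0.019.
u_1 = 0.012000 × 0.577 + 0.019 = 0.025924.
u_2 = 0.025924 × 0.577 + 0.019 = 0.033958.
u_3 = 0.033958 × 0.577 + 0.019 = 0.038594.

Unemployment rate after three months ≈ 3.86%.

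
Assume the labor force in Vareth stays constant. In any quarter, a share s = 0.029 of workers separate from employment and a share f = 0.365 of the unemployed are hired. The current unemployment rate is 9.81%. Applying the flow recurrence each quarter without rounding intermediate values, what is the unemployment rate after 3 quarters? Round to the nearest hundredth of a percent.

Unemployment rate after three quarters ≈ 7.91%.

With a fixed labor force, u_{t+1} = u_t + s·(1−u_t) − f·u_t = u_t·(1−s−f) + s.
Here 1−s−f = 0.606 and s = 0.029.
u_1 = 0.098100 × 0.606 + 0.029 = 0.088449.
u_2 = 0.088449 × 0.606 + 0.029 = 0.082600.
u_3 = 0.082600 × 0.606 + 0.029 = 0.079056.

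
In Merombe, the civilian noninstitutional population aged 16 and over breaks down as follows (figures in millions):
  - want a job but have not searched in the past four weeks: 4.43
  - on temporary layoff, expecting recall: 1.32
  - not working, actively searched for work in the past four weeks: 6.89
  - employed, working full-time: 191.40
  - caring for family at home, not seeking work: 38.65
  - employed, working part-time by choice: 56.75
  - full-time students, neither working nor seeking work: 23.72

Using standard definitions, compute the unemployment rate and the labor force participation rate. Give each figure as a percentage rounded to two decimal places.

Unemployment rate ≈ 3.20%; labor force participation rate ≈ 79.33%.

Employed = 191.40 + 56.75 = 248.15 million.
Unemployed = 1.32 + 6.89 = 8.21 million (jobless and actively searching, or on temporary layoff).
Labor force = 248.15 + 8.21 = 256.36 million.
Not in labor force = 4.43 + 38.65 + 23.72 = 66.80 million (those not working and not actively searching are outside the labor force — including those who want a job but have given up searching).
Civilian working-age population = 256.36 + 66.80 = 323.16 million.
Unemployment rate = 8.21 / 256.36 = 3.20%.
Labor force participation rate = 256.36 / 323.16 = 79.33%.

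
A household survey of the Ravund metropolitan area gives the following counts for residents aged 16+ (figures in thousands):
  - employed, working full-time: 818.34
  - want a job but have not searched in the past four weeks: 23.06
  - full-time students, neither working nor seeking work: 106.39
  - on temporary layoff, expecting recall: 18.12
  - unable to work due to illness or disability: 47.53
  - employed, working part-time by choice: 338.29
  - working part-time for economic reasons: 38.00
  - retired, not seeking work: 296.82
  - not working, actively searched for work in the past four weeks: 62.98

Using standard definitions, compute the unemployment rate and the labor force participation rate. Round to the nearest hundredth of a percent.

Unemployment rate ≈ 6.36%; labor force participation rate ≈ 72.92%.

Employed = 818.34 + 338.29 + 38.00 = 1,194.63 thousand (anyone who worked, including part-time for economic reasons, counts as employed).
Unemployed = 18.12 + 62.98 = 81.10 thousand (jobless and actively searching, or on temporary layoff).
Labor force = 1,194.63 + 81.10 = 1,275.73 thousand.
Not in labor force = 23.06 + 106.39 + 47.53 + 296.82 = 473.80 thousand (those not working and not actively searching are outside the labor force — including those who want a job but have given up searching).
Civilian working-age population = 1,275.73 + 473.80 = 1,749.53 thousand.
Unemployment rate = 81.10 / 1,275.73 = 6.36%.
Labor force participation rate = 1,275.73 / 1,749.53 = 72.92%.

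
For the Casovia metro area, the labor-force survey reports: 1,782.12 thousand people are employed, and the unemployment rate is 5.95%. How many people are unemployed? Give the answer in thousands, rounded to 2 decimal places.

About 112.74 thousand are unemployed.

Let U be the number unemployed. The labor force is E + U, and U/(E+U) = 0.0595.
So U = 0.0595 × 1,782.12 / (1 − 0.0595) = 106.0361 / 0.9405 ≈ 112.74 thousand.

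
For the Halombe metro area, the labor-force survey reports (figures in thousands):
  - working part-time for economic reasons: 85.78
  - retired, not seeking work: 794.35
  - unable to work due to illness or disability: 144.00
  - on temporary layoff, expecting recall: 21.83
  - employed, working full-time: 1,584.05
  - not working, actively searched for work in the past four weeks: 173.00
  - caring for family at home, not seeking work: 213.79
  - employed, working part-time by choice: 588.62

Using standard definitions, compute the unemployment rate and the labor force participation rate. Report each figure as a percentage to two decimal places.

Unemployment rate ≈ 7.94%; labor force participation rate ≈ 68.04%.

Employed = 85.78 + 1,584.05 + 588.62 = 2,258.45 thousand (anyone who worked, including part-time for economic reasons, counts as employed).
Unemployed = 21.83 + 173.00 = 194.83 thousand (jobless and actively searching, or on temporary layoff).
Labor force = 2,258.45 + 194.83 = 2,453.28 thousand.
Not in labor force = 794.35 + 144.00 + 213.79 = 1,152.14 thousand (those not working and not actively searching are outside the labor force).
Civilian working-age population = 2,453.28 + 1,152.14 = 3,605.42 thousand.
Unemployment rate = 194.83 / 2,453.28 = 7.94%.
Labor force participation rate = 2,453.28 / 3,605.42 = 68.04%.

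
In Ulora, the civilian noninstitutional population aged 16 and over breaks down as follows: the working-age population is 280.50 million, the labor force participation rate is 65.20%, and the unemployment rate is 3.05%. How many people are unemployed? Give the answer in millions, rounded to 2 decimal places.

About 5.58 million are unemployed.

Labor force = 0.6520 × 280.50 = 182.89 million.
Unemployed = 0.0305 × 182.89 ≈ 5.58 million.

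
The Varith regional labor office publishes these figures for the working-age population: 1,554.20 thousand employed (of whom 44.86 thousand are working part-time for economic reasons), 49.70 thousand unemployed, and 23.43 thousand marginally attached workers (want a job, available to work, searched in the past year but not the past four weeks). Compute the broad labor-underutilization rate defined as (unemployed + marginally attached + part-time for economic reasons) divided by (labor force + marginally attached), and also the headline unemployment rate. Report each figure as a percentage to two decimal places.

Broad underutilization rate ≈ 7.25%; headline unemployment rate ≈ 3.10%.

Labor force = 1,554.20 + 49.70 = 1,603.90 thousand.
Numerator = 49.70 + 23.43 + 44.86 = 117.99 thousand.
Denominator = 1,603.90 + 23.43 = 1,627.33 thousand.
Broad rate = 117.99 / 1,627.33 = 7.25%.
Headline unemployment rate = 49.70 / 1,603.90 = 3.10%.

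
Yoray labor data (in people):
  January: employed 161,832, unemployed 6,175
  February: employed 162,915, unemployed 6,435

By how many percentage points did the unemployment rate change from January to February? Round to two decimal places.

January: labor force = 161,832 + 6,175 = 168,007; u = 6,175/168,007 = 3.68%.
February: labor force = 162,915 + 6,435 = 169,350; u = 6,435/169,350 = 3.80%.
Change = 3.80% − 3.68% = +0.12 pp.

The unemployment rate changed by +0.12 percentage points.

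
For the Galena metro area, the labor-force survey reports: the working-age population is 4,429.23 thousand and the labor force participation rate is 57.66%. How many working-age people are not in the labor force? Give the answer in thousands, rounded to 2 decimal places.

About 1,875.34 thousand are not in the labor force.

Share not in the labor force = 1 − 0.5766 = 0.4234.
Not in labor force = 0.4234 × 4,429.23 ≈ 1,875.34 thousand.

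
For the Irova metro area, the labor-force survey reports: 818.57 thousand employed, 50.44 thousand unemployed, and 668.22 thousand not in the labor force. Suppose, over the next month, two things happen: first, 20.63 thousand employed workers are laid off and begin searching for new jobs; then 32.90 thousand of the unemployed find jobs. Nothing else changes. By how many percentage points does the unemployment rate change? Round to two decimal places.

The unemployment rate changes by −1.41 percentage points.

Initially, labor force = 818.57 + 50.44 = 869.01 thousand, so u = 50.44/869.01 = 5.80%.
After the first change, employed falls and unemployed rises by 20.63; labor force unchanged → E = 797.94, U = 71.07, labor force = 869.01 thousand.
After the second change, unemployed falls and employed rises by 32.90; labor force unchanged → E = 830.84, U = 38.17, labor force = 869.01 thousand.
New unemployment rate = 38.17 / 869.01 = 4.39%.
Change = 4.39% − 5.80% = −1.41 percentage points.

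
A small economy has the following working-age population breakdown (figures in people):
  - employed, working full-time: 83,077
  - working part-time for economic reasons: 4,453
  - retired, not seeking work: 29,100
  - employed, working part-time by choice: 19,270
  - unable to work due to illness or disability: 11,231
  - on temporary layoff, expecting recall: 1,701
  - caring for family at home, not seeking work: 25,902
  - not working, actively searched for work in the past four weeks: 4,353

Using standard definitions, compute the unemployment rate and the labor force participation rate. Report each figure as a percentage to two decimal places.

Employed = 83,077 + 4,453 + 19,270 = 106,800 (anyone who worked, including part-time for economic reasons, counts as employed).
Unemployed = 1,701 + 4,353 = 6,054 (jobless and actively searching, or on temporary layoff).
Labor force = 106,800 + 6,054 = 112,854.
Not in labor force = 29,100 + 11,231 + 25,902 = 66,233 (those not working and not actively searching are outside the labor force).
Civilian working-age population = 112,854 + 66,233 = 179,087.
Unemployment rate = 6,054 / 112,854 = 5.36%.
Labor force participation rate = 112,854 / 179,087 = 63.02%.

Unemployment rate ≈ 5.36%; labor force participation rate ≈ 63.02%.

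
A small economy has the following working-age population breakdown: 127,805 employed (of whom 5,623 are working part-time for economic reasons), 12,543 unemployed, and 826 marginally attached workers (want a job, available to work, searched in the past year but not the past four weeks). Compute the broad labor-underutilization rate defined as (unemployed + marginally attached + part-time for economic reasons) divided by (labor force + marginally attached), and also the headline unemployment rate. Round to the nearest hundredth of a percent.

Broad underutilization rate ≈ 13.45%; headline unemployment rate ≈ 8.94%.

Labor force = 127,805 + 12,543 = 140,348.
Numerator = 12,543 + 826 + 5,623 = 18,992.
Denominator = 140,348 + 826 = 141,174.
Broad rate = 18,992 / 141,174 = 13.45%.
Headline unemployment rate = 12,543 / 140,348 = 8.94%.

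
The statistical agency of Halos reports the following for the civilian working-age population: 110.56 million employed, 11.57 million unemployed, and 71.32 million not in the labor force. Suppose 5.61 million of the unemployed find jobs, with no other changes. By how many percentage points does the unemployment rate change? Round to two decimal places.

The unemployment rate changes by −4.59 percentage points.

Initially, labor force = 110.56 + 11.57 = 122.13 million, so u = 11.57/122.13 = 9.47%.
After the change, unemployed falls and employed rises by 5.61; labor force unchanged → E = 116.17, U = 5.96, labor force = 122.13 million.
New unemployment rate = 5.96 / 122.13 = 4.88%.
Change = 4.88% − 9.47% = −4.59 percentage points.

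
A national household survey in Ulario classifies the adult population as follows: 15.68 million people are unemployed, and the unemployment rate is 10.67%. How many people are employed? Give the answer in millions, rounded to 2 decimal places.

About 131.27 million are employed.

Labor force = U / u = 15.68 / 0.1067 ≈ 146.95 million.
Employed = labor force − unemployed = 146.95 − 15.68 = 131.27 million.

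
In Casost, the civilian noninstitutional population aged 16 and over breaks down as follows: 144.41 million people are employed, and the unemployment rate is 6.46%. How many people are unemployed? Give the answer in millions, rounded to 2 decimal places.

About 9.97 million are unemployed.

Let U be the number unemployed. The labor force is E + U, and U/(E+U) = 0.0646.
So U = 0.0646 × 144.41 / (1 − 0.0646) = 9.3289 / 0.9354 ≈ 9.97 million.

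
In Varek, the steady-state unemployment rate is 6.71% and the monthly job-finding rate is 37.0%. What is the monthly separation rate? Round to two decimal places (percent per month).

From u* = s/(s+f): s = u·f/(1−u).
s = 0.0671 × 37.0 / (1 − 0.0671) = 2.4827 / 0.9329 ≈ 2.66% per month.

Separation rate ≈ 2.66% per month.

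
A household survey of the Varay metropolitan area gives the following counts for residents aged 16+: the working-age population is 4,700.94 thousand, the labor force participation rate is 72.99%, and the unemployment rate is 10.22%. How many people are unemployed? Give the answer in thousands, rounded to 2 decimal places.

About 350.67 thousand are unemployed.

Labor force = 0.7299 × 4,700.94 = 3,431.22 thousand.
Unemployed = 0.1022 × 3,431.22 ≈ 350.67 thousand.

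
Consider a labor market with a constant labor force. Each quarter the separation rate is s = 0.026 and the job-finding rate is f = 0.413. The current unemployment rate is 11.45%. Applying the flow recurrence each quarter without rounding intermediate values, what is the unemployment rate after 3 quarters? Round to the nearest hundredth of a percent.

With a fixed labor force, u_{t+1} = u_t + s·(1−u_t) − f·u_t = u_t·(1−s−f) + s.
Here 1−s−f = 0.561 and s = 0.026.
u_1 = 0.114500 × 0.561 + 0.026 = 0.090235.
u_2 = 0.090235 × 0.561 + 0.026 = 0.076622.
u_3 = 0.076622 × 0.561 + 0.026 = 0.068985.

Unemployment rate after three quarters ≈ 6.90%.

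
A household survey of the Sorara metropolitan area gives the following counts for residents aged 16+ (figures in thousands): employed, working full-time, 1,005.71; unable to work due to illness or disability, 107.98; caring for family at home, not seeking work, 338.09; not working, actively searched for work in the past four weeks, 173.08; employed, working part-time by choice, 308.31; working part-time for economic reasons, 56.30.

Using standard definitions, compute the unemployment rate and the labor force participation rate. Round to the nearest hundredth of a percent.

Unemployment rate ≈ 11.21%; labor force participation rate ≈ 77.58%.

Employed = 1,005.71 + 308.31 + 56.30 = 1,370.32 thousand (anyone who worked, including part-time for economic reasons, counts as employed).
Unemployed = 173.08 thousand.
Labor force = 1,370.32 + 173.08 = 1,543.40 thousand.
Not in labor force = 107.98 + 338.09 = 446.07 thousand (those not working and not actively searching are outside the labor force).
Civilian working-age population = 1,543.40 + 446.07 = 1,989.47 thousand.
Unemployment rate = 173.08 / 1,543.40 = 11.21%.
Labor force participation rate = 1,543.40 / 1,989.47 = 77.58%.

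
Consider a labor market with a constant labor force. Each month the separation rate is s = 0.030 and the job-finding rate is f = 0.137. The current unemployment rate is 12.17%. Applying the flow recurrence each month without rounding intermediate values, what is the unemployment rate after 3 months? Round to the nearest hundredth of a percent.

Unemployment rate after three months ≈ 14.62%.

With a fixed labor force, u_{t+1} = u_t + s·(1−u_t) − f·u_t = u_t·(1−s−f) + s.
Here 1−s−f = 0.833 and s = 0.030.
u_1 = 0.121700 × 0.833 + 0.030 = 0.131376.
u_2 = 0.131376 × 0.833 + 0.030 = 0.139436.
u_3 = 0.139436 × 0.833 + 0.030 = 0.146150.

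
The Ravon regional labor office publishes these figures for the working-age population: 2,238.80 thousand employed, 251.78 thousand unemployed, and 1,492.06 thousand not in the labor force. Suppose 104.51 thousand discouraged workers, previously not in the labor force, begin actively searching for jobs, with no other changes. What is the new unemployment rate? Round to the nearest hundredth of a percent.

Initially, labor force = 2,238.80 + 251.78 = 2,490.58 thousand, so u = 251.78/2,490.58 = 10.11%.
After the change, unemployed and labor force both rise by 104.51 → E = 2,238.80, U = 356.29, labor force = 2,595.09 thousand.
New unemployment rate = 356.29 / 2,595.09 = 13.73%.

New unemployment rate ≈ 13.73%.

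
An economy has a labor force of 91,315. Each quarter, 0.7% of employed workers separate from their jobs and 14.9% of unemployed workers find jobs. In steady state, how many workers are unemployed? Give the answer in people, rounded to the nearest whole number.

Steady-state unemployment rate u* = s/(s+f) = 0.7/(0.7+14.9) = 0.044872.
Unemployed = u* × labor force = 0.044872 × 91,315 ≈ 4,097.

About 4,097 are unemployed in steady state.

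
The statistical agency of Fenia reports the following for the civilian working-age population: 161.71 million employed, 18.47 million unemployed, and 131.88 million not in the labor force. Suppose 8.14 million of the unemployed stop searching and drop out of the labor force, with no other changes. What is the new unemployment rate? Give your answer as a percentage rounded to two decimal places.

Initially, labor force = 161.71 + 18.47 = 180.18 million, so u = 18.47/180.18 = 10.25%.
After the change, unemployed and labor force both fall by 8.14 → E = 161.71, U = 10.33, labor force = 172.04 million.
New unemployment rate = 10.33 / 172.04 = 6.00%.

New unemployment rate ≈ 6.00%.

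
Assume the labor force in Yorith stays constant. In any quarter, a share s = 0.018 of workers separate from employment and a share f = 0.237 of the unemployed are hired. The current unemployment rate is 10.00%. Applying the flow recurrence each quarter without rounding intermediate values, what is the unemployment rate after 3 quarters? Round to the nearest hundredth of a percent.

With a fixed labor force, u_{t+1} = u_t + s·(1−u_t) − f·u_t = u_t·(1−s−f) + s.
Here 1−s−f = 0.745 and s = 0.018.
u_1 = 0.100000 × 0.745 + 0.018 = 0.092500.
u_2 = 0.092500 × 0.745 + 0.018 = 0.086913.
u_3 = 0.086913 × 0.745 + 0.018 = 0.082750.

Unemployment rate after three quarters ≈ 8.27%.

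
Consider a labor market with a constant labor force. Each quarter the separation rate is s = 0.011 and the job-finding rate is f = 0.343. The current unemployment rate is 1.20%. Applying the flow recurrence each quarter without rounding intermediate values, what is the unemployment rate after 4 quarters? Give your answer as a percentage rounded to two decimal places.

With a fixed labor force, u_{t+1} = u_t + s·(1−u_t) − f·u_t = u_t·(1−s−f) + s.
Here 1−s−f = 0.646 and s = 0.011.
u_1 = 0.012000 × 0.646 + 0.011 = 0.018752.
u_2 = 0.018752 × 0.646 + 0.011 = 0.023114.
u_3 = 0.023114 × 0.646 + 0.011 = 0.025932.
u_4 = 0.025932 × 0.646 + 0.011 = 0.027752.

Unemployment rate after four quarters ≈ 2.78%.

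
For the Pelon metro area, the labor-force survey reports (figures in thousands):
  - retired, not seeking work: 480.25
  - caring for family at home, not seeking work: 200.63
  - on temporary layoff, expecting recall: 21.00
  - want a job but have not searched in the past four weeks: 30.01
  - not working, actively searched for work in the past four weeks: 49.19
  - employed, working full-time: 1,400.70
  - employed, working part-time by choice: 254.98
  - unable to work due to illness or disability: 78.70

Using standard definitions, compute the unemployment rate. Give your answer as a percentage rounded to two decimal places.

Unemployment rate ≈ 4.07%.

Employed = 1,400.70 + 254.98 = 1,655.68 thousand.
Unemployed = 21.00 + 49.19 = 70.19 thousand (jobless and actively searching, or on temporary layoff).
Labor force = 1,655.68 + 70.19 = 1,725.87 thousand.
Unemployment rate = 70.19 / 1,725.87 = 4.07%.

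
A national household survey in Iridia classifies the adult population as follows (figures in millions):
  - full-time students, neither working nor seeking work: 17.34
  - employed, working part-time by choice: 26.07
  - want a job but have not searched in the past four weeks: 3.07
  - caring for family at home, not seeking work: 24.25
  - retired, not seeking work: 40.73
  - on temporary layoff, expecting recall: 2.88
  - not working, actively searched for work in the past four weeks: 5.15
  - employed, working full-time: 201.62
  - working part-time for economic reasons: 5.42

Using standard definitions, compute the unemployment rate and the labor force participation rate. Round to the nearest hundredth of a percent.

Employed = 26.07 + 201.62 + 5.42 = 233.11 million (anyone who worked, including part-time for economic reasons, counts as employed).
Unemployed = 2.88 + 5.15 = 8.03 million (jobless and actively searching, or on temporary layoff).
Labor force = 233.11 + 8.03 = 241.14 million.
Not in labor force = 17.34 + 3.07 + 24.25 + 40.73 = 85.39 million (those not working and not actively searching are outside the labor force — including those who want a job but have given up searching).
Civilian working-age population = 241.14 + 85.39 = 326.53 million.
Unemployment rate = 8.03 / 241.14 = 3.33%.
Labor force participation rate = 241.14 / 326.53 = 73.85%.

Unemployment rate ≈ 3.33%; labor force participation rate ≈ 73.85%.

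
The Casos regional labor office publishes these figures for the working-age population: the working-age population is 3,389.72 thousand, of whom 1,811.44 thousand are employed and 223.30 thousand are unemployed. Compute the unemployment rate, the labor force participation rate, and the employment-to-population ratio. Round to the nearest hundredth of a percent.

Labor force = employed + unemployed = 1,811.44 + 223.30 = 2,034.74 thousand.
Unemployment rate = 223.30 / 2,034.74 = 10.97%.
Labor force participation rate = 2,034.74 / 3,389.72 = 60.03%.
Employment-population ratio = 1,811.44 / 3,389.72 = 53.44%.

Unemployment rate ≈ 10.97%; labor force participation rate ≈ 60.03%; employment-population ratio ≈ 53.44%.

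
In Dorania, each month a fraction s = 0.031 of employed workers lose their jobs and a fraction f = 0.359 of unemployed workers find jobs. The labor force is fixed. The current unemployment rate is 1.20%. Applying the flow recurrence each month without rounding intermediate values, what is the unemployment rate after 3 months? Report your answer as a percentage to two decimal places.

Unemployment rate after three months ≈ 6.42%.

With a fixed labor force, u_{t+1} = u_t + s·(1−u_t) − f·u_t = u_t·(1−s−f) + s.
Here 1−s−f = 0.610 and s = 0.031.
u_1 = 0.012000 × 0.610 + 0.031 = 0.038320.
u_2 = 0.038320 × 0.610 + 0.031 = 0.054375.
u_3 = 0.054375 × 0.610 + 0.031 = 0.064169.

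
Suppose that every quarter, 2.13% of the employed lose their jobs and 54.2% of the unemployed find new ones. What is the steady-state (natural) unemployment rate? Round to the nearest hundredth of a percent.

Steady-state unemployment rate ≈ 3.78%.

At steady state the flows balance: s·E = f·U, so U/(E+U) = s/(s+f).
u* = 2.13 / (2.13 + 54.2) = 2.13 / 56.33 = 3.78%.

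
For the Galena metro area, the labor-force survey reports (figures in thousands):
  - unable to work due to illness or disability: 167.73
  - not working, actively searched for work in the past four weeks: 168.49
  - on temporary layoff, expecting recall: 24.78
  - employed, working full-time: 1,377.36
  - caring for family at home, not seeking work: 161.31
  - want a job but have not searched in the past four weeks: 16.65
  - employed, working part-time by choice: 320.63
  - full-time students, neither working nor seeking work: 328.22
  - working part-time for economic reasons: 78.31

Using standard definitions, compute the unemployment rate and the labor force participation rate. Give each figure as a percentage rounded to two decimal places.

Employed = 1,377.36 + 320.63 + 78.31 = 1,776.30 thousand (anyone who worked, including part-time for economic reasons, counts as employed).
Unemployed = 168.49 + 24.78 = 193.27 thousand (jobless and actively searching, or on temporary layoff).
Labor force = 1,776.30 + 193.27 = 1,969.57 thousand.
Not in labor force = 167.73 + 161.31 + 16.65 + 328.22 = 673.91 thousand (those not working and not actively searching are outside the labor force — including those who want a job but have given up searching).
Civilian working-age population = 1,969.57 + 673.91 = 2,643.48 thousand.
Unemployment rate = 193.27 / 1,969.57 = 9.81%.
Labor force participation rate = 1,969.57 / 2,643.48 = 74.51%.

Unemployment rate ≈ 9.81%; labor force participation rate ≈ 74.51%.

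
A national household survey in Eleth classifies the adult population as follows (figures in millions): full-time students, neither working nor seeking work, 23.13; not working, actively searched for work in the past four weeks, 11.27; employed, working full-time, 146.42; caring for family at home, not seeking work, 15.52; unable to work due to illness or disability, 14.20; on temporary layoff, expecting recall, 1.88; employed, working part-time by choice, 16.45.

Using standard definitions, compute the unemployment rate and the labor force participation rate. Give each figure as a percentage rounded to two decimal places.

Unemployment rate ≈ 7.47%; labor force participation rate ≈ 76.91%.

Employed = 146.42 + 16.45 = 162.87 million.
Unemployed = 11.27 + 1.88 = 13.15 million (jobless and actively searching, or on temporary layoff).
Labor force = 162.87 + 13.15 = 176.02 million.
Not in labor force = 23.13 + 15.52 + 14.20 = 52.85 million (those not working and not actively searching are outside the labor force).
Civilian working-age population = 176.02 + 52.85 = 228.87 million.
Unemployment rate = 13.15 / 176.02 = 7.47%.
Labor force participation rate = 176.02 / 228.87 = 76.91%.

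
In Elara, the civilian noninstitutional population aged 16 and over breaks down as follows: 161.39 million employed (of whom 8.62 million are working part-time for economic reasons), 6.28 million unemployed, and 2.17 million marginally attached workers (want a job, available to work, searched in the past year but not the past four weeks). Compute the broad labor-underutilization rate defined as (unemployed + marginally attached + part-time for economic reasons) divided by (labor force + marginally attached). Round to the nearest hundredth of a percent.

Labor force = 161.39 + 6.28 = 167.67 million.
Numerator = 6.28 + 2.17 + 8.62 = 17.07 million.
Denominator = 167.67 + 2.17 = 169.84 million.
Broad rate = 17.07 / 169.84 = 10.05%.

Broad underutilization rate ≈ 10.05%.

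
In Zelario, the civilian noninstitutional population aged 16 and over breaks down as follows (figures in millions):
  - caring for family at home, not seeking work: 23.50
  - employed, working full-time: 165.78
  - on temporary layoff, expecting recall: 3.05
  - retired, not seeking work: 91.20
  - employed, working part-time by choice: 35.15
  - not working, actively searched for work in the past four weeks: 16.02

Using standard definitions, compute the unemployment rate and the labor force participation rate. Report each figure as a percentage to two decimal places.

Employed = 165.78 + 35.15 = 200.93 million.
Unemployed = 3.05 + 16.02 = 19.07 million (jobless and actively searching, or on temporary layoff).
Labor force = 200.93 + 19.07 = 220.00 million.
Not in labor force = 23.50 + 91.20 = 114.70 million (those not working and not actively searching are outside the labor force).
Civilian working-age population = 220.00 + 114.70 = 334.70 million.
Unemployment rate = 19.07 / 220.00 = 8.67%.
Labor force participation rate = 220.00 / 334.70 = 65.73%.

Unemployment rate ≈ 8.67%; labor force participation rate ≈ 65.73%.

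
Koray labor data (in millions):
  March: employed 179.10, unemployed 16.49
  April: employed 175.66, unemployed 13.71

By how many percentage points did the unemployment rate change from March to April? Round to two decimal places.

March: labor force = 179.10 + 16.49 = 195.59; u = 16.49/195.59 = 8.43%.
April: labor force = 175.66 + 13.71 = 189.37; u = 13.71/189.37 = 7.24%.
Change = 7.24% − 8.43% = −1.19 pp.

The unemployment rate changed by −1.19 percentage points.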